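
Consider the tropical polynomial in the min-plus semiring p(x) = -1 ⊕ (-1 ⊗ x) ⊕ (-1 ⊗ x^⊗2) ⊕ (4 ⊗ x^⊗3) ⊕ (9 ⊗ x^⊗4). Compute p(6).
p(6) = -1

A tropical monomial a ⊗ x^⊗i evaluates to a + i · x. Evaluating each term at x = 6:
  Term 0 contributes -1 + 0 · 6 = -1
  Term 1 contributes -1 + 1 · 6 = 5
  Term 2 contributes -1 + 2 · 6 = 11
  Term 3 contributes 4 + 3 · 6 = 22
  Term 4 contributes 9 + 4 · 6 = 33
p(6) = ⊕ of these = min[-1, 5, 11, 22, 33] = -1.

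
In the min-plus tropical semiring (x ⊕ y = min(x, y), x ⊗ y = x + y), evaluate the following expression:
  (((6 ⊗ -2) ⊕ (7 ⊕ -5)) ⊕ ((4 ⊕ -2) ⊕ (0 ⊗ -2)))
(((6 ⊗ -2) ⊕ (7 ⊕ -5)) ⊕ ((4 ⊕ -2) ⊕ (0 ⊗ -2))) = -5

Expand innermost to outermost. Recall ⊕ takes the minimum of its arguments and ⊗ takes their sum. Working out the expression (((6 ⊗ -2) ⊕ (7 ⊕ -5)) ⊕ ((4 ⊕ -2) ⊕ (0 ⊗ -2))) gives -5.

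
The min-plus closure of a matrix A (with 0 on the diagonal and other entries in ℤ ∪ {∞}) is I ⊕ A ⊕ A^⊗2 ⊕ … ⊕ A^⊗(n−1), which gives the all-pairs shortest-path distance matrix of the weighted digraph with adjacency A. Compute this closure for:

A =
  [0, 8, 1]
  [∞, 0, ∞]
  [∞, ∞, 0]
Closure =
  [0, 8, 1]
  [∞, 0, ∞]
  [∞, ∞, 0]

This is the Floyd-Warshall all-pairs shortest-path computation. For each intermediate vertex k = 0, 1, …, 2, update dist[i][j] ← min(dist[i][j], dist[i][k] + dist[k][j]). The final matrix gives, for each (i, j), the minimum total weight of any directed path from i to j (possibly empty when i = j).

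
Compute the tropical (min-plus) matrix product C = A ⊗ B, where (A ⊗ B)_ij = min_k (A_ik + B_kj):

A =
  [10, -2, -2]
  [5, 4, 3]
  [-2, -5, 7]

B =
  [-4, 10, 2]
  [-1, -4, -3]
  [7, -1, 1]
A ⊗ B =
  [-3, -6, -5]
  [1, 0, 1]
  [-6, -9, -8]

Apply the min-plus product entry-by-entry:
  C[0][0] = min over k of (A[0][0] + B[0][0] = 10 + -4 = 6, A[0][1] + B[1][0] = -2 + -1 = -3, A[0][2] + B[2][0] = -2 + 7 = 5) = -3 (attained at k = 1)
  C[0][1] = min over k of (A[0][0] + B[0][1] = 10 + 10 = 20, A[0][1] + B[1][1] = -2 + -4 = -6, A[0][2] + B[2][1] = -2 + -1 = -3) = -6 (attained at k = 1)
  C[0][2] = min over k of (A[0][0] + B[0][2] = 10 + 2 = 12, A[0][1] + B[1][2] = -2 + -3 = -5, A[0][2] + B[2][2] = -2 + 1 = -1) = -5 (attained at k = 1)
  C[1][0] = min over k of (A[1][0] + B[0][0] = 5 + -4 = 1, A[1][1] + B[1][0] = 4 + -1 = 3, A[1][2] + B[2][0] = 3 + 7 = 10) = 1 (attained at k = 0)
  C[1][1] = min over k of (A[1][0] + B[0][1] = 5 + 10 = 15, A[1][1] + B[1][1] = 4 + -4 = 0, A[1][2] + B[2][1] = 3 + -1 = 2) = 0 (attained at k = 1)
  C[1][2] = min over k of (A[1][0] + B[0][2] = 5 + 2 = 7, A[1][1] + B[1][2] = 4 + -3 = 1, A[1][2] + B[2][2] = 3 + 1 = 4) = 1 (attained at k = 1)
  C[2][0] = min over k of (A[2][0] + B[0][0] = -2 + -4 = -6, A[2][1] + B[1][0] = -5 + -1 = -6, A[2][2] + B[2][0] = 7 + 7 = 14) = -6 (attained at k = 0)
  C[2][1] = min over k of (A[2][0] + B[0][1] = -2 + 10 = 8, A[2][1] + B[1][1] = -5 + -4 = -9, A[2][2] + B[2][1] = 7 + -1 = 6) = -9 (attained at k = 1)
  C[2][2] = min over k of (A[2][0] + B[0][2] = -2 + 2 = 0, A[2][1] + B[1][2] = -5 + -3 = -8, A[2][2] + B[2][2] = 7 + 1 = 8) = -8 (attained at k = 1)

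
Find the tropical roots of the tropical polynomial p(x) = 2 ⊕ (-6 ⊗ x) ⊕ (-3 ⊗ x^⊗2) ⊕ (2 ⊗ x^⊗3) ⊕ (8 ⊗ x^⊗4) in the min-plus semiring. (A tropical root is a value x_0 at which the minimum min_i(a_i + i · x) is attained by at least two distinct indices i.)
Roots: {-6, -5, -3, 8}

Each tropical root is a break point of the lower envelope of the lines y = a_i + i · x (there are 5 lines, with slopes 0, 1, ..., 4). Only the lines that attain the minimum somewhere contribute to roots; other lines are dominated. Here the surviving (envelope) indices are i = 4, i = 3, i = 2, i = 1, i = 0.
Intersections between consecutive envelope lines give the roots: for adjacent envelope indices i < j the intersection is x = (a_i − a_j) / (j − i). Reading off the sorted break points: {-6, -5, -3, 8}.
Verification: at each break x_0, at least two indices attain the minimum of min_i(a_i + i · x_0).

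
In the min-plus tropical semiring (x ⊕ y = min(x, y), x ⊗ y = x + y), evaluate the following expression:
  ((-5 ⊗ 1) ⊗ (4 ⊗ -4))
((-5 ⊗ 1) ⊗ (4 ⊗ -4)) = -4

Expand innermost to outermost. Recall ⊕ takes the minimum of its arguments and ⊗ takes their sum. Working out the expression ((-5 ⊗ 1) ⊗ (4 ⊗ -4)) gives -4.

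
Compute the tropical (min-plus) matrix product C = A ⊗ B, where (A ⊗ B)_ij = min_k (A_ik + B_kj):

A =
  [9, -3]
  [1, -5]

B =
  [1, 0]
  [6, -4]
A ⊗ B =
  [3, -7]
  [1, -9]

Apply the min-plus product entry-by-entry:
  C[0][0] = min over k of (A[0][0] + B[0][0] = 9 + 1 = 10, A[0][1] + B[1][0] = -3 + 6 = 3) = 3 (attained at k = 1)
  C[0][1] = min over k of (A[0][0] + B[0][1] = 9 + 0 = 9, A[0][1] + B[1][1] = -3 + -4 = -7) = -7 (attained at k = 1)
  C[1][0] = min over k of (A[1][0] + B[0][0] = 1 + 1 = 2, A[1][1] + B[1][0] = -5 + 6 = 1) = 1 (attained at k = 1)
  C[1][1] = min over k of (A[1][0] + B[0][1] = 1 + 0 = 1, A[1][1] + B[1][1] = -5 + -4 = -9) = -9 (attained at k = 1)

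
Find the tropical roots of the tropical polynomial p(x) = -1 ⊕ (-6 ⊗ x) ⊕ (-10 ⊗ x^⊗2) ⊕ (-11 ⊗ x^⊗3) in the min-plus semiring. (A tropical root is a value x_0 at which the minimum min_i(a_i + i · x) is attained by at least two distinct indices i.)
Roots: {1, 4, 5}

Each tropical root is a break point of the lower envelope of the lines y = a_i + i · x (there are 4 lines, with slopes 0, 1, ..., 3). Only the lines that attain the minimum somewhere contribute to roots; other lines are dominated. Here the surviving (envelope) indices are i = 3, i = 2, i = 1, i = 0.
Intersections between consecutive envelope lines give the roots: for adjacent envelope indices i < j the intersection is x = (a_i − a_j) / (j − i). Reading off the sorted break points: {1, 4, 5}.
Verification: at each break x_0, at least two indices attain the minimum of min_i(a_i + i · x_0).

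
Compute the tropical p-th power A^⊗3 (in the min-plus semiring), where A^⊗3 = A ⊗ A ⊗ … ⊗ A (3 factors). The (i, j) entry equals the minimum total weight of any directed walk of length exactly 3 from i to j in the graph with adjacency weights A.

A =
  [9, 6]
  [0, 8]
A^⊗3 =
  [14, 12]
  [6, 14]

Each entry (A^⊗3)_ij equals the minimum over all length-3 walks i = v_0 → v_1 → … → v_3 = j of Σ_t A[v_t][v_{t+1}]. For example, for (i, j) = (0, 1) we minimise over 4 possible intermediate vertex sequences; the minimum is 12, attained along the walk 0 → 1 → 0 → 1.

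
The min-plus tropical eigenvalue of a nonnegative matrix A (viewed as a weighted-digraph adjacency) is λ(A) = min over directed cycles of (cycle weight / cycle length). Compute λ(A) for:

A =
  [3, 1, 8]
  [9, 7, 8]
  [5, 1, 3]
λ(A) = 3

Enumerate directed cycles and compute their means (weight / length). Sample:
  cycle 0 → 0: weight = 3, length = 1, mean = 3/1 ≈ 3.000
  cycle 1 → 1: weight = 7, length = 1, mean = 7/1 ≈ 7.000
  cycle 2 → 2: weight = 3, length = 1, mean = 3/1 ≈ 3.000
  cycle 0 → 1 → 0: weight = 10, length = 2, mean = 10/2 ≈ 5.000
  cycle 0 → 2 → 0: weight = 13, length = 2, mean = 13/2 ≈ 6.500
  cycle 1 → 0 → 1: weight = 10, length = 2, mean = 10/2 ≈ 5.000
Minimum mean = 3.000, attained e.g. along the cycle 0 → 0 with weight 3 and length 1. So λ(A) = 3/1 = 3.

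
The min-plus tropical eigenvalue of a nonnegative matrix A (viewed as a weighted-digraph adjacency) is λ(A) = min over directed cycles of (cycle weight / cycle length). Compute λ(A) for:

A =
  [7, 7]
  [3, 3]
λ(A) = 3

Enumerate directed cycles and compute their means (weight / length). Sample:
  cycle 0 → 0: weight = 7, length = 1, mean = 7/1 ≈ 7.000
  cycle 1 → 1: weight = 3, length = 1, mean = 3/1 ≈ 3.000
  cycle 0 → 1 → 0: weight = 10, length = 2, mean = 10/2 ≈ 5.000
  cycle 1 → 0 → 1: weight = 10, length = 2, mean = 10/2 ≈ 5.000
Minimum mean = 3.000, attained e.g. along the cycle 1 → 1 with weight 3 and length 1. So λ(A) = 3/1 = 3.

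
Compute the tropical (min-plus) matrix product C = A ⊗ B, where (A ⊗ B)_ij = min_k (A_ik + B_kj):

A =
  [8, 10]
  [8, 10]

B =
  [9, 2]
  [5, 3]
A ⊗ B =
  [15, 10]
  [15, 10]

Apply the min-plus product entry-by-entry:
  C[0][0] = min over k of (A[0][0] + B[0][0] = 8 + 9 = 17, A[0][1] + B[1][0] = 10 + 5 = 15) = 15 (attained at k = 1)
  C[0][1] = min over k of (A[0][0] + B[0][1] = 8 + 2 = 10, A[0][1] + B[1][1] = 10 + 3 = 13) = 10 (attained at k = 0)
  C[1][0] = min over k of (A[1][0] + B[0][0] = 8 + 9 = 17, A[1][1] + B[1][0] = 10 + 5 = 15) = 15 (attained at k = 1)
  C[1][1] = min over k of (A[1][0] + B[0][1] = 8 + 2 = 10, A[1][1] + B[1][1] = 10 + 3 = 13) = 10 (attained at k = 0)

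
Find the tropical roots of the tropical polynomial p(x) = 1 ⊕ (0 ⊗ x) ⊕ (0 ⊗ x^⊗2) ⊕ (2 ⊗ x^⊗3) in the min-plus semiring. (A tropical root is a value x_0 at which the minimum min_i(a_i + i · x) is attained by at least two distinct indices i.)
Roots: {-2, 0, 1}

Each tropical root is a break point of the lower envelope of the lines y = a_i + i · x (there are 4 lines, with slopes 0, 1, ..., 3). Only the lines that attain the minimum somewhere contribute to roots; other lines are dominated. Here the surviving (envelope) indices are i = 3, i = 2, i = 1, i = 0.
Intersections between consecutive envelope lines give the roots: for adjacent envelope indices i < j the intersection is x = (a_i − a_j) / (j − i). Reading off the sorted break points: {-2, 0, 1}.
Verification: at each break x_0, at least two indices attain the minimum of min_i(a_i + i · x_0).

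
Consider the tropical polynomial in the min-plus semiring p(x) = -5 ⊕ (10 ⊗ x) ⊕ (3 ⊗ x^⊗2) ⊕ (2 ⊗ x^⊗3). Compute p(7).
p(7) = -5

A tropical monomial a ⊗ x^⊗i evaluates to a + i · x. Evaluating each term at x = 7:
  Term 0 contributes -5 + 0 · 7 = -5
  Term 1 contributes 10 + 1 · 7 = 17
  Term 2 contributes 3 + 2 · 7 = 17
  Term 3 contributes 2 + 3 · 7 = 23
p(7) = ⊕ of these = min[-5, 17, 17, 23] = -5.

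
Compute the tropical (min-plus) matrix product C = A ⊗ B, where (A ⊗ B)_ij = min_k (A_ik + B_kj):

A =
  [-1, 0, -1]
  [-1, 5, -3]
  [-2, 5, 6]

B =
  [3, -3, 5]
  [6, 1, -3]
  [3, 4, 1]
A ⊗ B =
  [2, -4, -3]
  [0, -4, -2]
  [1, -5, 2]

Apply the min-plus product entry-by-entry:
  C[0][0] = min over k of (A[0][0] + B[0][0] = -1 + 3 = 2, A[0][1] + B[1][0] = 0 + 6 = 6, A[0][2] + B[2][0] = -1 + 3 = 2) = 2 (attained at k = 0)
  C[0][1] = min over k of (A[0][0] + B[0][1] = -1 + -3 = -4, A[0][1] + B[1][1] = 0 + 1 = 1, A[0][2] + B[2][1] = -1 + 4 = 3) = -4 (attained at k = 0)
  C[0][2] = min over k of (A[0][0] + B[0][2] = -1 + 5 = 4, A[0][1] + B[1][2] = 0 + -3 = -3, A[0][2] + B[2][2] = -1 + 1 = 0) = -3 (attained at k = 1)
  C[1][0] = min over k of (A[1][0] + B[0][0] = -1 + 3 = 2, A[1][1] + B[1][0] = 5 + 6 = 11, A[1][2] + B[2][0] = -3 + 3 = 0) = 0 (attained at k = 2)
  C[1][1] = min over k of (A[1][0] + B[0][1] = -1 + -3 = -4, A[1][1] + B[1][1] = 5 + 1 = 6, A[1][2] + B[2][1] = -3 + 4 = 1) = -4 (attained at k = 0)
  C[1][2] = min over k of (A[1][0] + B[0][2] = -1 + 5 = 4, A[1][1] + B[1][2] = 5 + -3 = 2, A[1][2] + B[2][2] = -3 + 1 = -2) = -2 (attained at k = 2)
  C[2][0] = min over k of (A[2][0] + B[0][0] = -2 + 3 = 1, A[2][1] + B[1][0] = 5 + 6 = 11, A[2][2] + B[2][0] = 6 + 3 = 9) = 1 (attained at k = 0)
  C[2][1] = min over k of (A[2][0] + B[0][1] = -2 + -3 = -5, A[2][1] + B[1][1] = 5 + 1 = 6, A[2][2] + B[2][1] = 6 + 4 = 10) = -5 (attained at k = 0)
  C[2][2] = min over k of (A[2][0] + B[0][2] = -2 + 5 = 3, A[2][1] + B[1][2] = 5 + -3 = 2, A[2][2] + B[2][2] = 6 + 1 = 7) = 2 (attained at k = 1)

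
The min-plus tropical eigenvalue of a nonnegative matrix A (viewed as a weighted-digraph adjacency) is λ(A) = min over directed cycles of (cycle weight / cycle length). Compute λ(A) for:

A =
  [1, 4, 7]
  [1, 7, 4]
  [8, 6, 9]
λ(A) = 1

Enumerate directed cycles and compute their means (weight / length). Sample:
  cycle 0 → 0: weight = 1, length = 1, mean = 1/1 ≈ 1.000
  cycle 1 → 1: weight = 7, length = 1, mean = 7/1 ≈ 7.000
  cycle 2 → 2: weight = 9, length = 1, mean = 9/1 ≈ 9.000
  cycle 0 → 1 → 0: weight = 5, length = 2, mean = 5/2 ≈ 2.500
  cycle 0 → 2 → 0: weight = 15, length = 2, mean = 15/2 ≈ 7.500
  cycle 1 → 0 → 1: weight = 5, length = 2, mean = 5/2 ≈ 2.500
Minimum mean = 1.000, attained e.g. along the cycle 0 → 0 with weight 1 and length 1. So λ(A) = 1/1 = 1.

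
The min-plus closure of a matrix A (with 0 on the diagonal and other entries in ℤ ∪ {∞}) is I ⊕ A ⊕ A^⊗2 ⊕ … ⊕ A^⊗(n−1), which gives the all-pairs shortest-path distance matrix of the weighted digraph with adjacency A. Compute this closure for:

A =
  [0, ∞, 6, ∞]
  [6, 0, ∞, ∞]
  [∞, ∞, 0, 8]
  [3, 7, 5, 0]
Closure =
  [0, 21, 6, 14]
  [6, 0, 12, 20]
  [11, 15, 0, 8]
  [3, 7, 5, 0]

This is the Floyd-Warshall all-pairs shortest-path computation. For each intermediate vertex k = 0, 1, …, 3, update dist[i][j] ← min(dist[i][j], dist[i][k] + dist[k][j]). The final matrix gives, for each (i, j), the minimum total weight of any directed path from i to j (possibly empty when i = j).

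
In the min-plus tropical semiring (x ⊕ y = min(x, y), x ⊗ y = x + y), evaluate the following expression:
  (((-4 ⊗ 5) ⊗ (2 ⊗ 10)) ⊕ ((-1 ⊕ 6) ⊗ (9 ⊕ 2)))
(((-4 ⊗ 5) ⊗ (2 ⊗ 10)) ⊕ ((-1 ⊕ 6) ⊗ (9 ⊕ 2))) = 1

Expand innermost to outermost. Recall ⊕ takes the minimum of its arguments and ⊗ takes their sum. Working out the expression (((-4 ⊗ 5) ⊗ (2 ⊗ 10)) ⊕ ((-1 ⊕ 6) ⊗ (9 ⊕ 2))) gives 1.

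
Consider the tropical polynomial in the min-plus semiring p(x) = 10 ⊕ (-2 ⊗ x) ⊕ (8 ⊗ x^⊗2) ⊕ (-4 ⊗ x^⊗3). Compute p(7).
p(7) = 5

A tropical monomial a ⊗ x^⊗i evaluates to a + i · x. Evaluating each term at x = 7:
  Term 0 contributes 10 + 0 · 7 = 10
  Term 1 contributes -2 + 1 · 7 = 5
  Term 2 contributes 8 + 2 · 7 = 22
  Term 3 contributes -4 + 3 · 7 = 17
p(7) = ⊕ of these = min[10, 5, 22, 17] = 5.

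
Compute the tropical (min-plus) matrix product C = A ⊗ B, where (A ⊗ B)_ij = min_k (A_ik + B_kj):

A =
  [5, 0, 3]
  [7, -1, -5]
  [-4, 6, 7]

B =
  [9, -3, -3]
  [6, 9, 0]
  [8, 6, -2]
A ⊗ B =
  [6, 2, 0]
  [3, 1, -7]
  [5, -7, -7]

Apply the min-plus product entry-by-entry:
  C[0][0] = min over k of (A[0][0] + B[0][0] = 5 + 9 = 14, A[0][1] + B[1][0] = 0 + 6 = 6, A[0][2] + B[2][0] = 3 + 8 = 11) = 6 (attained at k = 1)
  C[0][1] = min over k of (A[0][0] + B[0][1] = 5 + -3 = 2, A[0][1] + B[1][1] = 0 + 9 = 9, A[0][2] + B[2][1] = 3 + 6 = 9) = 2 (attained at k = 0)
  C[0][2] = min over k of (A[0][0] + B[0][2] = 5 + -3 = 2, A[0][1] + B[1][2] = 0 + 0 = 0, A[0][2] + B[2][2] = 3 + -2 = 1) = 0 (attained at k = 1)
  C[1][0] = min over k of (A[1][0] + B[0][0] = 7 + 9 = 16, A[1][1] + B[1][0] = -1 + 6 = 5, A[1][2] + B[2][0] = -5 + 8 = 3) = 3 (attained at k = 2)
  C[1][1] = min over k of (A[1][0] + B[0][1] = 7 + -3 = 4, A[1][1] + B[1][1] = -1 + 9 = 8, A[1][2] + B[2][1] = -5 + 6 = 1) = 1 (attained at k = 2)
  C[1][2] = min over k of (A[1][0] + B[0][2] = 7 + -3 = 4, A[1][1] + B[1][2] = -1 + 0 = -1, A[1][2] + B[2][2] = -5 + -2 = -7) = -7 (attained at k = 2)
  C[2][0] = min over k of (A[2][0] + B[0][0] = -4 + 9 = 5, A[2][1] + B[1][0] = 6 + 6 = 12, A[2][2] + B[2][0] = 7 + 8 = 15) = 5 (attained at k = 0)
  C[2][1] = min over k of (A[2][0] + B[0][1] = -4 + -3 = -7, A[2][1] + B[1][1] = 6 + 9 = 15, A[2][2] + B[2][1] = 7 + 6 = 13) = -7 (attained at k = 0)
  C[2][2] = min over k of (A[2][0] + B[0][2] = -4 + -3 = -7, A[2][1] + B[1][2] = 6 + 0 = 6, A[2][2] + B[2][2] = 7 + -2 = 5) = -7 (attained at k = 0)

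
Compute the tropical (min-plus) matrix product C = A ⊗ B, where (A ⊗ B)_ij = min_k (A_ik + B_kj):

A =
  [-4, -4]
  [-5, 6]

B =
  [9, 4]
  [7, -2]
A ⊗ B =
  [3, -6]
  [4, -1]

Apply the min-plus product entry-by-entry:
  C[0][0] = min over k of (A[0][0] + B[0][0] = -4 + 9 = 5, A[0][1] + B[1][0] = -4 + 7 = 3) = 3 (attained at k = 1)
  C[0][1] = min over k of (A[0][0] + B[0][1] = -4 + 4 = 0, A[0][1] + B[1][1] = -4 + -2 = -6) = -6 (attained at k = 1)
  C[1][0] = min over k of (A[1][0] + B[0][0] = -5 + 9 = 4, A[1][1] + B[1][0] = 6 + 7 = 13) = 4 (attained at k = 0)
  C[1][1] = min over k of (A[1][0] + B[0][1] = -5 + 4 = -1, A[1][1] + B[1][1] = 6 + -2 = 4) = -1 (attained at k = 0)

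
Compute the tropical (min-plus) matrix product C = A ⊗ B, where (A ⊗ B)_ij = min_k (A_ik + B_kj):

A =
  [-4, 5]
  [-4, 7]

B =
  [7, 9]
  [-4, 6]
A ⊗ B =
  [1, 5]
  [3, 5]

Apply the min-plus product entry-by-entry:
  C[0][0] = min over k of (A[0][0] + B[0][0] = -4 + 7 = 3, A[0][1] + B[1][0] = 5 + -4 = 1) = 1 (attained at k = 1)
  C[0][1] = min over k of (A[0][0] + B[0][1] = -4 + 9 = 5, A[0][1] + B[1][1] = 5 + 6 = 11) = 5 (attained at k = 0)
  C[1][0] = min over k of (A[1][0] + B[0][0] = -4 + 7 = 3, A[1][1] + B[1][0] = 7 + -4 = 3) = 3 (attained at k = 0)
  C[1][1] = min over k of (A[1][0] + B[0][1] = -4 + 9 = 5, A[1][1] + B[1][1] = 7 + 6 = 13) = 5 (attained at k = 0)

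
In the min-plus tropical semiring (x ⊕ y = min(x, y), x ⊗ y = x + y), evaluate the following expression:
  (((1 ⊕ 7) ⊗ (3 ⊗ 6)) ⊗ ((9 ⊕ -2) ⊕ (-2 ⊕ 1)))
(((1 ⊕ 7) ⊗ (3 ⊗ 6)) ⊗ ((9 ⊕ -2) ⊕ (-2 ⊕ 1))) = 8

Expand innermost to outermost. Recall ⊕ takes the minimum of its arguments and ⊗ takes their sum. Working out the expression (((1 ⊕ 7) ⊗ (3 ⊗ 6)) ⊗ ((9 ⊕ -2) ⊕ (-2 ⊕ 1))) gives 8.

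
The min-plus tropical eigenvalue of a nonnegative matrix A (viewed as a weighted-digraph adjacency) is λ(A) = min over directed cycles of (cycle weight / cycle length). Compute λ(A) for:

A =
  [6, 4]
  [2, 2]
λ(A) = 2

Enumerate directed cycles and compute their means (weight / length). Sample:
  cycle 0 → 0: weight = 6, length = 1, mean = 6/1 ≈ 6.000
  cycle 1 → 1: weight = 2, length = 1, mean = 2/1 ≈ 2.000
  cycle 0 → 1 → 0: weight = 6, length = 2, mean = 6/2 ≈ 3.000
  cycle 1 → 0 → 1: weight = 6, length = 2, mean = 6/2 ≈ 3.000
Minimum mean = 2.000, attained e.g. along the cycle 1 → 1 with weight 2 and length 1. So λ(A) = 2/1 = 2.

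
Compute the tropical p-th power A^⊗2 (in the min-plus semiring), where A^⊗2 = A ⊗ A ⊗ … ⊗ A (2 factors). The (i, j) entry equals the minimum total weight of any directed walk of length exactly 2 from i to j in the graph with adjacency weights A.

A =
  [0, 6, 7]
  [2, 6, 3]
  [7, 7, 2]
A^⊗2 =
  [0, 6, 7]
  [2, 8, 5]
  [7, 9, 4]

Each entry (A^⊗2)_ij equals the minimum over all length-2 walks i = v_0 → v_1 → … → v_2 = j of Σ_t A[v_t][v_{t+1}]. For example, for (i, j) = (0, 2) we minimise over 3 possible intermediate vertex sequences; the minimum is 7, attained along the walk 0 → 0 → 2.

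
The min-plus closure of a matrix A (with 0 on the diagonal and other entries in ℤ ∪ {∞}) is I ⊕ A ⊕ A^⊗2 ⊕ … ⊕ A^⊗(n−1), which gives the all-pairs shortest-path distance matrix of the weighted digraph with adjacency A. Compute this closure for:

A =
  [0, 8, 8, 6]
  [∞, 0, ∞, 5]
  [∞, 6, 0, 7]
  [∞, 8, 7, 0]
Closure =
  [0, 8, 8, 6]
  [∞, 0, 12, 5]
  [∞, 6, 0, 7]
  [∞, 8, 7, 0]

This is the Floyd-Warshall all-pairs shortest-path computation. For each intermediate vertex k = 0, 1, …, 3, update dist[i][j] ← min(dist[i][j], dist[i][k] + dist[k][j]). The final matrix gives, for each (i, j), the minimum total weight of any directed path from i to j (possibly empty when i = j).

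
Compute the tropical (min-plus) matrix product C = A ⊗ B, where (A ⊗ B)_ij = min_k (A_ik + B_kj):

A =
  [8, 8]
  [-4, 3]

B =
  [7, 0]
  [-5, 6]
A ⊗ B =
  [3, 8]
  [-2, -4]

Apply the min-plus product entry-by-entry:
  C[0][0] = min over k of (A[0][0] + B[0][0] = 8 + 7 = 15, A[0][1] + B[1][0] = 8 + -5 = 3) = 3 (attained at k = 1)
  C[0][1] = min over k of (A[0][0] + B[0][1] = 8 + 0 = 8, A[0][1] + B[1][1] = 8 + 6 = 14) = 8 (attained at k = 0)
  C[1][0] = min over k of (A[1][0] + B[0][0] = -4 + 7 = 3, A[1][1] + B[1][0] = 3 + -5 = -2) = -2 (attained at k = 1)
  C[1][1] = min over k of (A[1][0] + B[0][1] = -4 + 0 = -4, A[1][1] + B[1][1] = 3 + 6 = 9) = -4 (attained at k = 0)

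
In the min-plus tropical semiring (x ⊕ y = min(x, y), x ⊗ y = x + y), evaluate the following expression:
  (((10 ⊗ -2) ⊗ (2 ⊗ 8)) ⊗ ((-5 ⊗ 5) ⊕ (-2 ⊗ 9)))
(((10 ⊗ -2) ⊗ (2 ⊗ 8)) ⊗ ((-5 ⊗ 5) ⊕ (-2 ⊗ 9))) = 18

Expand innermost to outermost. Recall ⊕ takes the minimum of its arguments and ⊗ takes their sum. Working out the expression (((10 ⊗ -2) ⊗ (2 ⊗ 8)) ⊗ ((-5 ⊗ 5) ⊕ (-2 ⊗ 9))) gives 18.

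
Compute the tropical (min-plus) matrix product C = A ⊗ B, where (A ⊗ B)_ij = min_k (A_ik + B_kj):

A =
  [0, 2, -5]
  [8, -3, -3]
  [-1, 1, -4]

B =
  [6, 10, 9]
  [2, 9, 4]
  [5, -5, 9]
A ⊗ B =
  [0, -10, 4]
  [-1, -8, 1]
  [1, -9, 5]

Apply the min-plus product entry-by-entry:
  C[0][0] = min over k of (A[0][0] + B[0][0] = 0 + 6 = 6, A[0][1] + B[1][0] = 2 + 2 = 4, A[0][2] + B[2][0] = -5 + 5 = 0) = 0 (attained at k = 2)
  C[0][1] = min over k of (A[0][0] + B[0][1] = 0 + 10 = 10, A[0][1] + B[1][1] = 2 + 9 = 11, A[0][2] + B[2][1] = -5 + -5 = -10) = -10 (attained at k = 2)
  C[0][2] = min over k of (A[0][0] + B[0][2] = 0 + 9 = 9, A[0][1] + B[1][2] = 2 + 4 = 6, A[0][2] + B[2][2] = -5 + 9 = 4) = 4 (attained at k = 2)
  C[1][0] = min over k of (A[1][0] + B[0][0] = 8 + 6 = 14, A[1][1] + B[1][0] = -3 + 2 = -1, A[1][2] + B[2][0] = -3 + 5 = 2) = -1 (attained at k = 1)
  C[1][1] = min over k of (A[1][0] + B[0][1] = 8 + 10 = 18, A[1][1] + B[1][1] = -3 + 9 = 6, A[1][2] + B[2][1] = -3 + -5 = -8) = -8 (attained at k = 2)
  C[1][2] = min over k of (A[1][0] + B[0][2] = 8 + 9 = 17, A[1][1] + B[1][2] = -3 + 4 = 1, A[1][2] + B[2][2] = -3 + 9 = 6) = 1 (attained at k = 1)
  C[2][0] = min over k of (A[2][0] + B[0][0] = -1 + 6 = 5, A[2][1] + B[1][0] = 1 + 2 = 3, A[2][2] + B[2][0] = -4 + 5 = 1) = 1 (attained at k = 2)
  C[2][1] = min over k of (A[2][0] + B[0][1] = -1 + 10 = 9, A[2][1] + B[1][1] = 1 + 9 = 10, A[2][2] + B[2][1] = -4 + -5 = -9) = -9 (attained at k = 2)
  C[2][2] = min over k of (A[2][0] + B[0][2] = -1 + 9 = 8, A[2][1] + B[1][2] = 1 + 4 = 5, A[2][2] + B[2][2] = -4 + 9 = 5) = 5 (attained at k = 1)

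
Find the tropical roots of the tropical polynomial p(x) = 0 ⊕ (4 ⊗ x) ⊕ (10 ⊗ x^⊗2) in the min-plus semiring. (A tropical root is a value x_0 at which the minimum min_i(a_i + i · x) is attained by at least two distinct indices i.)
Roots: {-6, -4}

Each tropical root is a break point of the lower envelope of the lines y = a_i + i · x (there are 3 lines, with slopes 0, 1, ..., 2). Only the lines that attain the minimum somewhere contribute to roots; other lines are dominated. Here the surviving (envelope) indices are i = 2, i = 1, i = 0.
Intersections between consecutive envelope lines give the roots: for adjacent envelope indices i < j the intersection is x = (a_i − a_j) / (j − i). Reading off the sorted break points: {-6, -4}.
Verification: at each break x_0, at least two indices attain the minimum of min_i(a_i + i · x_0).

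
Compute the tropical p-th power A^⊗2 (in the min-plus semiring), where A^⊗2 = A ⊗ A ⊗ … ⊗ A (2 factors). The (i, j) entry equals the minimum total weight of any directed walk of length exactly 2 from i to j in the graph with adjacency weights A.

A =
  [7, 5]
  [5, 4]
A^⊗2 =
  [10, 9]
  [9, 8]

Each entry (A^⊗2)_ij equals the minimum over all length-2 walks i = v_0 → v_1 → … → v_2 = j of Σ_t A[v_t][v_{t+1}]. For example, for (i, j) = (0, 1) we minimise over 2 possible intermediate vertex sequences; the minimum is 9, attained along the walk 0 → 1 → 1.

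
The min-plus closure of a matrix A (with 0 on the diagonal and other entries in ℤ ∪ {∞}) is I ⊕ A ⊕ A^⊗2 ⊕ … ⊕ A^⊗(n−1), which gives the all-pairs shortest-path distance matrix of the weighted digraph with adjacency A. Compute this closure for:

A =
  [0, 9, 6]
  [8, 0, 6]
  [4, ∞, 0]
Closure =
  [0, 9, 6]
  [8, 0, 6]
  [4, 13, 0]

This is the Floyd-Warshall all-pairs shortest-path computation. For each intermediate vertex k = 0, 1, …, 2, update dist[i][j] ← min(dist[i][j], dist[i][k] + dist[k][j]). The final matrix gives, for each (i, j), the minimum total weight of any directed path from i to j (possibly empty when i = j).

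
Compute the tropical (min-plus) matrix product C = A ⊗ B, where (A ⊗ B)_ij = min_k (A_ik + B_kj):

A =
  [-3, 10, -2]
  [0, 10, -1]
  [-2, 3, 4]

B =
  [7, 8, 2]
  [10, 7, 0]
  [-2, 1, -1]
A ⊗ B =
  [-4, -1, -3]
  [-3, 0, -2]
  [2, 5, 0]

Apply the min-plus product entry-by-entry:
  C[0][0] = min over k of (A[0][0] + B[0][0] = -3 + 7 = 4, A[0][1] + B[1][0] = 10 + 10 = 20, A[0][2] + B[2][0] = -2 + -2 = -4) = -4 (attained at k = 2)
  C[0][1] = min over k of (A[0][0] + B[0][1] = -3 + 8 = 5, A[0][1] + B[1][1] = 10 + 7 = 17, A[0][2] + B[2][1] = -2 + 1 = -1) = -1 (attained at k = 2)
  C[0][2] = min over k of (A[0][0] + B[0][2] = -3 + 2 = -1, A[0][1] + B[1][2] = 10 + 0 = 10, A[0][2] + B[2][2] = -2 + -1 = -3) = -3 (attained at k = 2)
  C[1][0] = min over k of (A[1][0] + B[0][0] = 0 + 7 = 7, A[1][1] + B[1][0] = 10 + 10 = 20, A[1][2] + B[2][0] = -1 + -2 = -3) = -3 (attained at k = 2)
  C[1][1] = min over k of (A[1][0] + B[0][1] = 0 + 8 = 8, A[1][1] + B[1][1] = 10 + 7 = 17, A[1][2] + B[2][1] = -1 + 1 = 0) = 0 (attained at k = 2)
  C[1][2] = min over k of (A[1][0] + B[0][2] = 0 + 2 = 2, A[1][1] + B[1][2] = 10 + 0 = 10, A[1][2] + B[2][2] = -1 + -1 = -2) = -2 (attained at k = 2)
  C[2][0] = min over k of (A[2][0] + B[0][0] = -2 + 7 = 5, A[2][1] + B[1][0] = 3 + 10 = 13, A[2][2] + B[2][0] = 4 + -2 = 2) = 2 (attained at k = 2)
  C[2][1] = min over k of (A[2][0] + B[0][1] = -2 + 8 = 6, A[2][1] + B[1][1] = 3 + 7 = 10, A[2][2] + B[2][1] = 4 + 1 = 5) = 5 (attained at k = 2)
  C[2][2] = min over k of (A[2][0] + B[0][2] = -2 + 2 = 0, A[2][1] + B[1][2] = 3 + 0 = 3, A[2][2] + B[2][2] = 4 + -1 = 3) = 0 (attained at k = 0)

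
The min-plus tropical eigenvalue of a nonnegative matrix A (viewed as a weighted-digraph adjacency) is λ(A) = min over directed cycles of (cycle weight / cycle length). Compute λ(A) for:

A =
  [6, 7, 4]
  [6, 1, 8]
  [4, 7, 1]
λ(A) = 1

Enumerate directed cycles and compute their means (weight / length). Sample:
  cycle 0 → 0: weight = 6, length = 1, mean = 6/1 ≈ 6.000
  cycle 1 → 1: weight = 1, length = 1, mean = 1/1 ≈ 1.000
  cycle 2 → 2: weight = 1, length = 1, mean = 1/1 ≈ 1.000
  cycle 0 → 1 → 0: weight = 13, length = 2, mean = 13/2 ≈ 6.500
  cycle 0 → 2 → 0: weight = 8, length = 2, mean = 8/2 ≈ 4.000
  cycle 1 → 0 → 1: weight = 13, length = 2, mean = 13/2 ≈ 6.500
Minimum mean = 1.000, attained e.g. along the cycle 1 → 1 with weight 1 and length 1. So λ(A) = 1/1 = 1.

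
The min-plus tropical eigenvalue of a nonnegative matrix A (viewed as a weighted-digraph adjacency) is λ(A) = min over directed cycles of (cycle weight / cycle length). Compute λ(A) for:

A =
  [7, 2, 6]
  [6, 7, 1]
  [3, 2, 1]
λ(A) = 1

Enumerate directed cycles and compute their means (weight / length). Sample:
  cycle 0 → 0: weight = 7, length = 1, mean = 7/1 ≈ 7.000
  cycle 1 → 1: weight = 7, length = 1, mean = 7/1 ≈ 7.000
  cycle 2 → 2: weight = 1, length = 1, mean = 1/1 ≈ 1.000
  cycle 0 → 1 → 0: weight = 8, length = 2, mean = 8/2 ≈ 4.000
  cycle 0 → 2 → 0: weight = 9, length = 2, mean = 9/2 ≈ 4.500
  cycle 1 → 0 → 1: weight = 8, length = 2, mean = 8/2 ≈ 4.000
Minimum mean = 1.000, attained e.g. along the cycle 2 → 2 with weight 1 and length 1. So λ(A) = 1/1 = 1.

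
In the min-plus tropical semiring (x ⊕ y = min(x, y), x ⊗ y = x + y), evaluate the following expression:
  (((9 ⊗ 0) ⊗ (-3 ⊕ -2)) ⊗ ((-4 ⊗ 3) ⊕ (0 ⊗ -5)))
(((9 ⊗ 0) ⊗ (-3 ⊕ -2)) ⊗ ((-4 ⊗ 3) ⊕ (0 ⊗ -5))) = 1

Expand innermost to outermost. Recall ⊕ takes the minimum of its arguments and ⊗ takes their sum. Working out the expression (((9 ⊗ 0) ⊗ (-3 ⊕ -2)) ⊗ ((-4 ⊗ 3) ⊕ (0 ⊗ -5))) gives 1.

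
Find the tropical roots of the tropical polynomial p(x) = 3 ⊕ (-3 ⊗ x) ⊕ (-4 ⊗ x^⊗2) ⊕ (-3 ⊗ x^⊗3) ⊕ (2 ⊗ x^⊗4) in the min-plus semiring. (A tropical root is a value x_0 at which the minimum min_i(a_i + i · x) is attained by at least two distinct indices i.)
Roots: {-5, -1, 1, 6}

Each tropical root is a break point of the lower envelope of the lines y = a_i + i · x (there are 5 lines, with slopes 0, 1, ..., 4). Only the lines that attain the minimum somewhere contribute to roots; other lines are dominated. Here the surviving (envelope) indices are i = 4, i = 3, i = 2, i = 1, i = 0.
Intersections between consecutive envelope lines give the roots: for adjacent envelope indices i < j the intersection is x = (a_i − a_j) / (j − i). Reading off the sorted break points: {-5, -1, 1, 6}.
Verification: at each break x_0, at least two indices attain the minimum of min_i(a_i + i · x_0).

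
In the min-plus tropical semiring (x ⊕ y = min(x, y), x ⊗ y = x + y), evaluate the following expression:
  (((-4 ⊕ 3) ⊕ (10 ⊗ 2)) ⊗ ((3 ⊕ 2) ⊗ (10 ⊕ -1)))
(((-4 ⊕ 3) ⊕ (10 ⊗ 2)) ⊗ ((3 ⊕ 2) ⊗ (10 ⊕ -1))) = -3

Expand innermost to outermost. Recall ⊕ takes the minimum of its arguments and ⊗ takes their sum. Working out the expression (((-4 ⊕ 3) ⊕ (10 ⊗ 2)) ⊗ ((3 ⊕ 2) ⊗ (10 ⊕ -1))) gives -3.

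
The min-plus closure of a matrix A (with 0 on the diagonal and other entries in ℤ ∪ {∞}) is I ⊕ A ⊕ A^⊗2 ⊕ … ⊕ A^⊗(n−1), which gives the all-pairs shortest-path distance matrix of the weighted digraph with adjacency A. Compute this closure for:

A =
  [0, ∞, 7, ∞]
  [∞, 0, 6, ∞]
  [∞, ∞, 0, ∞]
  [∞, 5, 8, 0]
Closure =
  [0, ∞, 7, ∞]
  [∞, 0, 6, ∞]
  [∞, ∞, 0, ∞]
  [∞, 5, 8, 0]

This is the Floyd-Warshall all-pairs shortest-path computation. For each intermediate vertex k = 0, 1, …, 3, update dist[i][j] ← min(dist[i][j], dist[i][k] + dist[k][j]). The final matrix gives, for each (i, j), the minimum total weight of any directed path from i to j (possibly empty when i = j).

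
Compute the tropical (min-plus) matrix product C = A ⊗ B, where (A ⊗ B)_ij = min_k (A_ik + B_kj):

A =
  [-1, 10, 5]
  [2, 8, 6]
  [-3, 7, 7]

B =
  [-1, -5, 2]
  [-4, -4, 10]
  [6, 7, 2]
A ⊗ B =
  [-2, -6, 1]
  [1, -3, 4]
  [-4, -8, -1]

Apply the min-plus product entry-by-entry:
  C[0][0] = min over k of (A[0][0] + B[0][0] = -1 + -1 = -2, A[0][1] + B[1][0] = 10 + -4 = 6, A[0][2] + B[2][0] = 5 + 6 = 11) = -2 (attained at k = 0)
  C[0][1] = min over k of (A[0][0] + B[0][1] = -1 + -5 = -6, A[0][1] + B[1][1] = 10 + -4 = 6, A[0][2] + B[2][1] = 5 + 7 = 12) = -6 (attained at k = 0)
  C[0][2] = min over k of (A[0][0] + B[0][2] = -1 + 2 = 1, A[0][1] + B[1][2] = 10 + 10 = 20, A[0][2] + B[2][2] = 5 + 2 = 7) = 1 (attained at k = 0)
  C[1][0] = min over k of (A[1][0] + B[0][0] = 2 + -1 = 1, A[1][1] + B[1][0] = 8 + -4 = 4, A[1][2] + B[2][0] = 6 + 6 = 12) = 1 (attained at k = 0)
  C[1][1] = min over k of (A[1][0] + B[0][1] = 2 + -5 = -3, A[1][1] + B[1][1] = 8 + -4 = 4, A[1][2] + B[2][1] = 6 + 7 = 13) = -3 (attained at k = 0)
  C[1][2] = min over k of (A[1][0] + B[0][2] = 2 + 2 = 4, A[1][1] + B[1][2] = 8 + 10 = 18, A[1][2] + B[2][2] = 6 + 2 = 8) = 4 (attained at k = 0)
  C[2][0] = min over k of (A[2][0] + B[0][0] = -3 + -1 = -4, A[2][1] + B[1][0] = 7 + -4 = 3, A[2][2] + B[2][0] = 7 + 6 = 13) = -4 (attained at k = 0)
  C[2][1] = min over k of (A[2][0] + B[0][1] = -3 + -5 = -8, A[2][1] + B[1][1] = 7 + -4 = 3, A[2][2] + B[2][1] = 7 + 7 = 14) = -8 (attained at k = 0)
  C[2][2] = min over k of (A[2][0] + B[0][2] = -3 + 2 = -1, A[2][1] + B[1][2] = 7 + 10 = 17, A[2][2] + B[2][2] = 7 + 2 = 9) = -1 (attained at k = 0)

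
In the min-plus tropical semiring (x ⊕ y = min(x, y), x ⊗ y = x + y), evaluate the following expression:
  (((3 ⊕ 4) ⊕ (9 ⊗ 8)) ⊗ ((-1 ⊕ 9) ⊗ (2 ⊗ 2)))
(((3 ⊕ 4) ⊕ (9 ⊗ 8)) ⊗ ((-1 ⊕ 9) ⊗ (2 ⊗ 2))) = 6

Expand innermost to outermost. Recall ⊕ takes the minimum of its arguments and ⊗ takes their sum. Working out the expression (((3 ⊕ 4) ⊕ (9 ⊗ 8)) ⊗ ((-1 ⊕ 9) ⊗ (2 ⊗ 2))) gives 6.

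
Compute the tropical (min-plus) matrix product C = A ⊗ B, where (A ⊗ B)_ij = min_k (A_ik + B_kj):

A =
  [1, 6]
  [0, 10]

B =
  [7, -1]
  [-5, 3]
A ⊗ B =
  [1, 0]
  [5, -1]

Apply the min-plus product entry-by-entry:
  C[0][0] = min over k of (A[0][0] + B[0][0] = 1 + 7 = 8, A[0][1] + B[1][0] = 6 + -5 = 1) = 1 (attained at k = 1)
  C[0][1] = min over k of (A[0][0] + B[0][1] = 1 + -1 = 0, A[0][1] + B[1][1] = 6 + 3 = 9) = 0 (attained at k = 0)
  C[1][0] = min over k of (A[1][0] + B[0][0] = 0 + 7 = 7, A[1][1] + B[1][0] = 10 + -5 = 5) = 5 (attained at k = 1)
  C[1][1] = min over k of (A[1][0] + B[0][1] = 0 + -1 = -1, A[1][1] + B[1][1] = 10 + 3 = 13) = -1 (attained at k = 0)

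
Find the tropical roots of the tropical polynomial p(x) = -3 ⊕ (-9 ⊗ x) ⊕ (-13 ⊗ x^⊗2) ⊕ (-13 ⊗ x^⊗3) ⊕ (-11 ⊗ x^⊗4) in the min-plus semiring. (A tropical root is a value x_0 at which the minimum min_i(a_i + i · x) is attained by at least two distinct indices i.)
Roots: {-2, 0, 4, 6}

Each tropical root is a break point of the lower envelope of the lines y = a_i + i · x (there are 5 lines, with slopes 0, 1, ..., 4). Only the lines that attain the minimum somewhere contribute to roots; other lines are dominated. Here the surviving (envelope) indices are i = 4, i = 3, i = 2, i = 1, i = 0.
Intersections between consecutive envelope lines give the roots: for adjacent envelope indices i < j the intersection is x = (a_i − a_j) / (j − i). Reading off the sorted break points: {-2, 0, 4, 6}.
Verification: at each break x_0, at least two indices attain the minimum of min_i(a_i + i · x_0).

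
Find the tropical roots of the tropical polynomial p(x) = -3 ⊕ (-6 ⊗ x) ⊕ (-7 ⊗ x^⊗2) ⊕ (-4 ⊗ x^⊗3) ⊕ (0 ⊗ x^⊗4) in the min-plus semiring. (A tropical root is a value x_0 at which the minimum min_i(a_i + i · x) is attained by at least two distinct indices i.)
Roots: {-4, -3, 1, 3}

Each tropical root is a break point of the lower envelope of the lines y = a_i + i · x (there are 5 lines, with slopes 0, 1, ..., 4). Only the lines that attain the minimum somewhere contribute to roots; other lines are dominated. Here the surviving (envelope) indices are i = 4, i = 3, i = 2, i = 1, i = 0.
Intersections between consecutive envelope lines give the roots: for adjacent envelope indices i < j the intersection is x = (a_i − a_j) / (j − i). Reading off the sorted break points: {-4, -3, 1, 3}.
Verification: at each break x_0, at least two indices attain the minimum of min_i(a_i + i · x_0).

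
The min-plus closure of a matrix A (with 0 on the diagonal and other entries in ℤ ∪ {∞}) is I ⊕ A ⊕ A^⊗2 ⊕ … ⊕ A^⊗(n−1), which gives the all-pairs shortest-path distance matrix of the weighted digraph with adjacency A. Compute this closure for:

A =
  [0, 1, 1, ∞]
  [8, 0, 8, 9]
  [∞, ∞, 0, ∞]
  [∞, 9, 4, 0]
Closure =
  [0, 1, 1, 10]
  [8, 0, 8, 9]
  [∞, ∞, 0, ∞]
  [17, 9, 4, 0]

This is the Floyd-Warshall all-pairs shortest-path computation. For each intermediate vertex k = 0, 1, …, 3, update dist[i][j] ← min(dist[i][j], dist[i][k] + dist[k][j]). The final matrix gives, for each (i, j), the minimum total weight of any directed path from i to j (possibly empty when i = j).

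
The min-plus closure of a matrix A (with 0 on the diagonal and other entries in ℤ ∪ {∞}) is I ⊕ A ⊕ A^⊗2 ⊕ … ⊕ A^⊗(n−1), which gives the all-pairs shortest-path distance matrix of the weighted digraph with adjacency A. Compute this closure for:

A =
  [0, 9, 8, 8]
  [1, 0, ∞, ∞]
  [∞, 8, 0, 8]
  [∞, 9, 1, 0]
Closure =
  [0, 9, 8, 8]
  [1, 0, 9, 9]
  [9, 8, 0, 8]
  [10, 9, 1, 0]

This is the Floyd-Warshall all-pairs shortest-path computation. For each intermediate vertex k = 0, 1, …, 3, update dist[i][j] ← min(dist[i][j], dist[i][k] + dist[k][j]). The final matrix gives, for each (i, j), the minimum total weight of any directed path from i to j (possibly empty when i = j).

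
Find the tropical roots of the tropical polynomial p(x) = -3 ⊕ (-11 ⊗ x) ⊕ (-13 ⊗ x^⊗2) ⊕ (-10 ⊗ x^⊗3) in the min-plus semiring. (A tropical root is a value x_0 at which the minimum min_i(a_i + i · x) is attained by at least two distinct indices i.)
Roots: {-3, 2, 8}

Each tropical root is a break point of the lower envelope of the lines y = a_i + i · x (there are 4 lines, with slopes 0, 1, ..., 3). Only the lines that attain the minimum somewhere contribute to roots; other lines are dominated. Here the surviving (envelope) indices are i = 3, i = 2, i = 1, i = 0.
Intersections between consecutive envelope lines give the roots: for adjacent envelope indices i < j the intersection is x = (a_i − a_j) / (j − i). Reading off the sorted break points: {-3, 2, 8}.
Verification: at each break x_0, at least two indices attain the minimum of min_i(a_i + i · x_0).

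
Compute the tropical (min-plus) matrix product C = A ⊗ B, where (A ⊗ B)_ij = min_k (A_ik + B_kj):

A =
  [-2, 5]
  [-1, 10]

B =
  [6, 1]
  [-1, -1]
A ⊗ B =
  [4, -1]
  [5, 0]

Apply the min-plus product entry-by-entry:
  C[0][0] = min over k of (A[0][0] + B[0][0] = -2 + 6 = 4, A[0][1] + B[1][0] = 5 + -1 = 4) = 4 (attained at k = 0)
  C[0][1] = min over k of (A[0][0] + B[0][1] = -2 + 1 = -1, A[0][1] + B[1][1] = 5 + -1 = 4) = -1 (attained at k = 0)
  C[1][0] = min over k of (A[1][0] + B[0][0] = -1 + 6 = 5, A[1][1] + B[1][0] = 10 + -1 = 9) = 5 (attained at k = 0)
  C[1][1] = min over k of (A[1][0] + B[0][1] = -1 + 1 = 0, A[1][1] + B[1][1] = 10 + -1 = 9) = 0 (attained at k = 0)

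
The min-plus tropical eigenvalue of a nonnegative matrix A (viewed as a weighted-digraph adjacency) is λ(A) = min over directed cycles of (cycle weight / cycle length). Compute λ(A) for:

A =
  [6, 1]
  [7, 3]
λ(A) = 3

Enumerate directed cycles and compute their means (weight / length). Sample:
  cycle 0 → 0: weight = 6, length = 1, mean = 6/1 ≈ 6.000
  cycle 1 → 1: weight = 3, length = 1, mean = 3/1 ≈ 3.000
  cycle 0 → 1 → 0: weight = 8, length = 2, mean = 8/2 ≈ 4.000
  cycle 1 → 0 → 1: weight = 8, length = 2, mean = 8/2 ≈ 4.000
Minimum mean = 3.000, attained e.g. along the cycle 1 → 1 with weight 3 and length 1. So λ(A) = 3/1 = 3.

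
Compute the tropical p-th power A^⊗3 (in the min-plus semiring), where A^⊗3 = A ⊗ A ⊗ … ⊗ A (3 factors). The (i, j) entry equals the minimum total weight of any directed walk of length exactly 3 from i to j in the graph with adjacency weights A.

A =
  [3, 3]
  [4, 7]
A^⊗3 =
  [9, 9]
  [10, 10]

Each entry (A^⊗3)_ij equals the minimum over all length-3 walks i = v_0 → v_1 → … → v_3 = j of Σ_t A[v_t][v_{t+1}]. For example, for (i, j) = (0, 1) we minimise over 4 possible intermediate vertex sequences; the minimum is 9, attained along the walk 0 → 0 → 0 → 1.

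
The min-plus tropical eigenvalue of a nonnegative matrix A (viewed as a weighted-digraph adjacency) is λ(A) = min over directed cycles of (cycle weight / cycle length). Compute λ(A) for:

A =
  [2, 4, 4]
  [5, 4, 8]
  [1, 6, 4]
λ(A) = 2

Enumerate directed cycles and compute their means (weight / length). Sample:
  cycle 0 → 0: weight = 2, length = 1, mean = 2/1 ≈ 2.000
  cycle 1 → 1: weight = 4, length = 1, mean = 4/1 ≈ 4.000
  cycle 2 → 2: weight = 4, length = 1, mean = 4/1 ≈ 4.000
  cycle 0 → 1 → 0: weight = 9, length = 2, mean = 9/2 ≈ 4.500
  cycle 0 → 2 → 0: weight = 5, length = 2, mean = 5/2 ≈ 2.500
  cycle 1 → 0 → 1: weight = 9, length = 2, mean = 9/2 ≈ 4.500
Minimum mean = 2.000, attained e.g. along the cycle 0 → 0 with weight 2 and length 1. So λ(A) = 2/1 = 2.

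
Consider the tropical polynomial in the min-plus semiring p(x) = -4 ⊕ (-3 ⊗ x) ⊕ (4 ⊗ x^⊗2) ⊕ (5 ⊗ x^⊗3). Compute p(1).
p(1) = -4

A tropical monomial a ⊗ x^⊗i evaluates to a + i · x. Evaluating each term at x = 1:
  Term 0 contributes -4 + 0 · 1 = -4
  Term 1 contributes -3 + 1 · 1 = -2
  Term 2 contributes 4 + 2 · 1 = 6
  Term 3 contributes 5 + 3 · 1 = 8
p(1) = ⊕ of these = min[-4, -2, 6, 8] = -4.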